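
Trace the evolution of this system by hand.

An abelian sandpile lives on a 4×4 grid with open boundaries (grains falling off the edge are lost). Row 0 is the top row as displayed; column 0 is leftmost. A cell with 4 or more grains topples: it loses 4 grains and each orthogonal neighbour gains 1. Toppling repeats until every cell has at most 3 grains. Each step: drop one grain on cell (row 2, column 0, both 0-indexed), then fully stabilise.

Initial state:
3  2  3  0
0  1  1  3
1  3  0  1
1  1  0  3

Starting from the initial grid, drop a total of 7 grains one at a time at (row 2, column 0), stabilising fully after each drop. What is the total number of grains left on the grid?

28

step 0: 3  2  3  0
0  1  1  3
1  3  0  1
1  1  0  3
step 1: 3  2  3  0
0  1  1  3
2  3  0  1
1  1  0  3
step 2: 3  2  3  0
0  1  1  3
3  3  0  1
1  1  0  3
step 3: 3  2  3  0
1  2  1  3
1  0  1  1
2  2  0  3
step 4: 3  2  3  0
1  2  1  3
2  0  1  1
2  2  0  3
step 5: 3  2  3  0
1  2  1  3
3  0  1  1
2  2  0  3
step 6: 3  2  3  0
2  2  1  3
0  1  1  1
3  2  0  3
step 7: 3  2  3  0
2  2  1  3
1  1  1  1
3  2  0  3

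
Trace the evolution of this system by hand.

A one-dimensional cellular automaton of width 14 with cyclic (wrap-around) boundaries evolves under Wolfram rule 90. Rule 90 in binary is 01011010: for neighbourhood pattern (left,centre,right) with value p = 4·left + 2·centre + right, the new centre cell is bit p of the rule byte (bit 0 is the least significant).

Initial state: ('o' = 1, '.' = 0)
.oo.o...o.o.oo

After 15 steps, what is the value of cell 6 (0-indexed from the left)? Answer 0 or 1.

0

0) .oo.o...o.o.oo
1) .oo..o.o....oo
2) .oooo...o..ooo
3) .o..oo.o.ooo.o
4) ..oooo...o.o..
5) .oo..oo.o...o.
6) ooooooo..o.o.o
7) ......ooo....o
8) o....oo.oo..o.
9) .o..ooo.oooo..
10) o.ooo.o.o..oo.
11) ..o.o....oooo.
12) .o...o..oo..oo
13) ..o.o.oooooooo
14) oo....o......o
15) .oo..o.o....oo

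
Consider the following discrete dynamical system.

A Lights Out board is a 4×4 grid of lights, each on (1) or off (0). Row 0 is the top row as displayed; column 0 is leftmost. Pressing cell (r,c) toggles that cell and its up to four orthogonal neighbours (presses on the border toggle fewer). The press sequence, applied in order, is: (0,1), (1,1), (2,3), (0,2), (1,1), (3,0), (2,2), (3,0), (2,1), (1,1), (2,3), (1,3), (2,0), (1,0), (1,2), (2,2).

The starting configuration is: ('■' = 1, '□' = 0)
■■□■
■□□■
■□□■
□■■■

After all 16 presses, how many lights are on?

9

gen 0: ■■□■
■□□■
■□□■
□■■■
gen 1: □□■■
■■□■
■□□■
□■■■
gen 2: □■■■
□□■■
■■□■
□■■■
gen 3: □■■■
□□■□
■■■□
□■■□
gen 4: □□□□
□□□□
■■■□
□■■□
gen 5: □■□□
■■■□
■□■□
□■■□
gen 6: □■□□
■■■□
□□■□
■□■□
gen 7: □■□□
■■□□
□■□■
■□□□
gen 8: □■□□
■■□□
■■□■
□■□□
gen 9: □■□□
■□□□
□□■■
□□□□
gen 10: □□□□
□■■□
□■■■
□□□□
gen 11: □□□□
□■■■
□■□□
□□□■
gen 12: □□□■
□■□□
□■□■
□□□■
gen 13: □□□■
■■□□
■□□■
■□□■
gen 14: ■□□■
□□□□
□□□■
■□□■
gen 15: ■□■■
□■■■
□□■■
■□□■
gen 16: ■□■■
□■□■
□■□□
■□■■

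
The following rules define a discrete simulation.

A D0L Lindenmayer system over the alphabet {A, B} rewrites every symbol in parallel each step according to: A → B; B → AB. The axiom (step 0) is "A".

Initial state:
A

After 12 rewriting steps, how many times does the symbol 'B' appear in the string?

144

t=0: A
t=1: B
t=2: AB
t=3: BAB
t=4: ABBAB
t=5: BABABBAB
t=6: ABBABBABABBAB
t=7: BABABBABABBABBABABBAB
t=8: ABBABBABABBABBABABBABABBABBABABBAB
t=9: BABABBABABBABBABABBABABBABBABABBABBABABBABABBABBABABBAB
t=10: ABBABBABABBABBABABBABABBABBABABBABBABABBABABBABBABABBABABBABBABABBABBABABBABABBABBABABBAB
t=11: BABABBABABBABBABABBABABBABBABABBABBABABBABABBABBABABBABABB…BABBABABBABABBABBABABBABABBABBABABBABBABABBABABBABBABABBAB  (len 144)
t=12: ABBABBABABBABBABABBABABBABBABABBABBABABBABABBABBABABBABABB…BABBABABBABABBABBABABBABABBABBABABBABBABABBABABBABBABABBAB  (len 233)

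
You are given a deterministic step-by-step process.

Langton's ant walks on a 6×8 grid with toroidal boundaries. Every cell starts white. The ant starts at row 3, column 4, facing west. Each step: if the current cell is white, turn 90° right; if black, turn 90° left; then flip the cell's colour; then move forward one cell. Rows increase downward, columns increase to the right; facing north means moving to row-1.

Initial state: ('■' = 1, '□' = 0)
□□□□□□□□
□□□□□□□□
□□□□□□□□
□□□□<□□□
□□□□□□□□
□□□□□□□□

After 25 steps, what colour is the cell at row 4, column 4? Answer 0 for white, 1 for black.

0

0) □□□□□□□□
□□□□□□□□
□□□□□□□□
□□□□<□□□
□□□□□□□□
□□□□□□□□
1) □□□□□□□□
□□□□□□□□
□□□□^□□□
□□□□■□□□
□□□□□□□□
□□□□□□□□
2) □□□□□□□□
□□□□□□□□
□□□□■>□□
□□□□■□□□
□□□□□□□□
□□□□□□□□
3) □□□□□□□□
□□□□□□□□
□□□□■■□□
□□□□■v□□
□□□□□□□□
□□□□□□□□
4) □□□□□□□□
□□□□□□□□
□□□□■■□□
□□□□<■□□
□□□□□□□□
□□□□□□□□
5) □□□□□□□□
□□□□□□□□
□□□□■■□□
□□□□□■□□
□□□□v□□□
□□□□□□□□
6) □□□□□□□□
□□□□□□□□
□□□□■■□□
□□□□□■□□
□□□<■□□□
□□□□□□□□
7) □□□□□□□□
□□□□□□□□
□□□□■■□□
□□□^□■□□
□□□■■□□□
□□□□□□□□
8) □□□□□□□□
□□□□□□□□
□□□□■■□□
□□□■>■□□
□□□■■□□□
□□□□□□□□
9) □□□□□□□□
□□□□□□□□
□□□□■■□□
□□□■■■□□
□□□■v□□□
□□□□□□□□
10) □□□□□□□□
□□□□□□□□
□□□□■■□□
□□□■■■□□
□□□■□>□□
□□□□□□□□
11) □□□□□□□□
□□□□□□□□
□□□□■■□□
□□□■■■□□
□□□■□■□□
□□□□□v□□
12) □□□□□□□□
□□□□□□□□
□□□□■■□□
□□□■■■□□
□□□■□■□□
□□□□<■□□
13) □□□□□□□□
□□□□□□□□
□□□□■■□□
□□□■■■□□
□□□■^■□□
□□□□■■□□
14) □□□□□□□□
□□□□□□□□
□□□□■■□□
□□□■■■□□
□□□■■>□□
□□□□■■□□
15) □□□□□□□□
□□□□□□□□
□□□□■■□□
□□□■■^□□
□□□■■□□□
□□□□■■□□
16) □□□□□□□□
□□□□□□□□
□□□□■■□□
□□□■<□□□
□□□■■□□□
□□□□■■□□
17) □□□□□□□□
□□□□□□□□
□□□□■■□□
□□□■□□□□
□□□■v□□□
□□□□■■□□
18) □□□□□□□□
□□□□□□□□
□□□□■■□□
□□□■□□□□
□□□■□>□□
□□□□■■□□
19) □□□□□□□□
□□□□□□□□
□□□□■■□□
□□□■□□□□
□□□■□■□□
□□□□■v□□
20) □□□□□□□□
□□□□□□□□
□□□□■■□□
□□□■□□□□
□□□■□■□□
□□□□■□>□
21) □□□□□□v□
□□□□□□□□
□□□□■■□□
□□□■□□□□
□□□■□■□□
□□□□■□■□
22) □□□□□<■□
□□□□□□□□
□□□□■■□□
□□□■□□□□
□□□■□■□□
□□□□■□■□
23) □□□□□■■□
□□□□□□□□
□□□□■■□□
□□□■□□□□
□□□■□■□□
□□□□■^■□
24) □□□□□■■□
□□□□□□□□
□□□□■■□□
□□□■□□□□
□□□■□■□□
□□□□■■>□
25) □□□□□■■□
□□□□□□□□
□□□□■■□□
□□□■□□□□
□□□■□■^□
□□□□■■□□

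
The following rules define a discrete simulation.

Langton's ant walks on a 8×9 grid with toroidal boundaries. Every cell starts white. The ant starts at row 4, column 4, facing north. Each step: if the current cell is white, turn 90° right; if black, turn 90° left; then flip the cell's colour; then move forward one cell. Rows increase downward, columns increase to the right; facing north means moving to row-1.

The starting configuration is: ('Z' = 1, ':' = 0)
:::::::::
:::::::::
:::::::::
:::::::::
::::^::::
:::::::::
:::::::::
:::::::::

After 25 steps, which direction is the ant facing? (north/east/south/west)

east

k=0  :::::::::
:::::::::
:::::::::
:::::::::
::::^::::
:::::::::
:::::::::
:::::::::
k=1  :::::::::
:::::::::
:::::::::
:::::::::
::::Z>:::
:::::::::
:::::::::
:::::::::
k=2  :::::::::
:::::::::
:::::::::
:::::::::
::::ZZ:::
:::::v:::
:::::::::
:::::::::
k=3  :::::::::
:::::::::
:::::::::
:::::::::
::::ZZ:::
::::<Z:::
:::::::::
:::::::::
k=4  :::::::::
:::::::::
:::::::::
:::::::::
::::^Z:::
::::ZZ:::
:::::::::
:::::::::
k=5  :::::::::
:::::::::
:::::::::
:::::::::
:::<:Z:::
::::ZZ:::
:::::::::
:::::::::
k=6  :::::::::
:::::::::
:::::::::
:::^:::::
:::Z:Z:::
::::ZZ:::
:::::::::
:::::::::
k=7  :::::::::
:::::::::
:::::::::
:::Z>::::
:::Z:Z:::
::::ZZ:::
:::::::::
:::::::::
k=8  :::::::::
:::::::::
:::::::::
:::ZZ::::
:::ZvZ:::
::::ZZ:::
:::::::::
:::::::::
k=9  :::::::::
:::::::::
:::::::::
:::ZZ::::
:::<ZZ:::
::::ZZ:::
:::::::::
:::::::::
k=10  :::::::::
:::::::::
:::::::::
:::ZZ::::
::::ZZ:::
:::vZZ:::
:::::::::
:::::::::
k=11  :::::::::
:::::::::
:::::::::
:::ZZ::::
::::ZZ:::
::<ZZZ:::
:::::::::
:::::::::
k=12  :::::::::
:::::::::
:::::::::
:::ZZ::::
::^:ZZ:::
::ZZZZ:::
:::::::::
:::::::::
k=13  :::::::::
:::::::::
:::::::::
:::ZZ::::
::Z>ZZ:::
::ZZZZ:::
:::::::::
:::::::::
k=14  :::::::::
:::::::::
:::::::::
:::ZZ::::
::ZZZZ:::
::ZvZZ:::
:::::::::
:::::::::
k=15  :::::::::
:::::::::
:::::::::
:::ZZ::::
::ZZZZ:::
::Z:>Z:::
:::::::::
:::::::::
k=16  :::::::::
:::::::::
:::::::::
:::ZZ::::
::ZZ^Z:::
::Z::Z:::
:::::::::
:::::::::
k=17  :::::::::
:::::::::
:::::::::
:::ZZ::::
::Z<:Z:::
::Z::Z:::
:::::::::
:::::::::
k=18  :::::::::
:::::::::
:::::::::
:::ZZ::::
::Z::Z:::
::Zv:Z:::
:::::::::
:::::::::
k=19  :::::::::
:::::::::
:::::::::
:::ZZ::::
::Z::Z:::
::<Z:Z:::
:::::::::
:::::::::
k=20  :::::::::
:::::::::
:::::::::
:::ZZ::::
::Z::Z:::
:::Z:Z:::
::v::::::
:::::::::
k=21  :::::::::
:::::::::
:::::::::
:::ZZ::::
::Z::Z:::
:::Z:Z:::
:<Z::::::
:::::::::
k=22  :::::::::
:::::::::
:::::::::
:::ZZ::::
::Z::Z:::
:^:Z:Z:::
:ZZ::::::
:::::::::
k=23  :::::::::
:::::::::
:::::::::
:::ZZ::::
::Z::Z:::
:Z>Z:Z:::
:ZZ::::::
:::::::::
k=24  :::::::::
:::::::::
:::::::::
:::ZZ::::
::Z::Z:::
:ZZZ:Z:::
:Zv::::::
:::::::::
k=25  :::::::::
:::::::::
:::::::::
:::ZZ::::
::Z::Z:::
:ZZZ:Z:::
:Z:>:::::
:::::::::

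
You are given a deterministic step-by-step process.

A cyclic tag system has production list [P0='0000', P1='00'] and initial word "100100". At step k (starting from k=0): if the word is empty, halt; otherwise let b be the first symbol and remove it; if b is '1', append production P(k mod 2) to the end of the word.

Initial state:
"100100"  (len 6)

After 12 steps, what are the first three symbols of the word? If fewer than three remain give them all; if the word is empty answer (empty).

step 0: "100100"  (len 6)
step 1: "001000000"  (len 9)
step 2: "01000000"  (len 8)
step 3: "1000000"  (len 7)
step 4: "00000000"  (len 8)
step 5: "0000000"  (len 7)
step 6: "000000"  (len 6)
step 7: "00000"  (len 5)
step 8: "0000"  (len 4)
step 9: "000"  (len 3)
step 10: "00"  (len 2)
step 11: "0"  (len 1)
step 12: (halted — word empty)

(empty)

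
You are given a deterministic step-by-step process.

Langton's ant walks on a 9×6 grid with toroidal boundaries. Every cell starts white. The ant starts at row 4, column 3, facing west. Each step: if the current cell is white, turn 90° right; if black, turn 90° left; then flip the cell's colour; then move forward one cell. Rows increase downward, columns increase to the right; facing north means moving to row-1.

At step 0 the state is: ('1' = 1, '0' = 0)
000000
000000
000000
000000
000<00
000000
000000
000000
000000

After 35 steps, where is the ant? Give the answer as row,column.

0) 000000
000000
000000
000000
000<00
000000
000000
000000
000000
1) 000000
000000
000000
000^00
000100
000000
000000
000000
000000
2) 000000
000000
000000
0001>0
000100
000000
000000
000000
000000
3) 000000
000000
000000
000110
0001v0
000000
000000
000000
000000
4) 000000
000000
000000
000110
000<10
000000
000000
000000
000000
5) 000000
000000
000000
000110
000010
000v00
000000
000000
000000
6) 000000
000000
000000
000110
000010
00<100
000000
000000
000000
7) 000000
000000
000000
000110
00^010
001100
000000
000000
000000
8) 000000
000000
000000
000110
001>10
001100
000000
000000
000000
9) 000000
000000
000000
000110
001110
001v00
000000
000000
000000
10) 000000
000000
000000
000110
001110
0010>0
000000
000000
000000
11) 000000
000000
000000
000110
001110
001010
0000v0
000000
000000
12) 000000
000000
000000
000110
001110
001010
000<10
000000
000000
13) 000000
000000
000000
000110
001110
001^10
000110
000000
000000
14) 000000
000000
000000
000110
001110
0011>0
000110
000000
000000
15) 000000
000000
000000
000110
0011^0
001100
000110
000000
000000
16) 000000
000000
000000
000110
001<00
001100
000110
000000
000000
17) 000000
000000
000000
000110
001000
001v00
000110
000000
000000
18) 000000
000000
000000
000110
001000
0010>0
000110
000000
000000
19) 000000
000000
000000
000110
001000
001010
0001v0
000000
000000
20) 000000
000000
000000
000110
001000
001010
00010>
000000
000000
21) 000000
000000
000000
000110
001000
001010
000101
00000v
000000
22) 000000
000000
000000
000110
001000
001010
000101
0000<1
000000
23) 000000
000000
000000
000110
001000
001010
0001^1
000011
000000
24) 000000
000000
000000
000110
001000
001010
00011>
000011
000000
25) 000000
000000
000000
000110
001000
00101^
000110
000011
000000
26) 000000
000000
000000
000110
001000
>01011
000110
000011
000000
27) 000000
000000
000000
000110
001000
101011
v00110
000011
000000
28) 000000
000000
000000
000110
001000
101011
10011<
000011
000000
29) 000000
000000
000000
000110
001000
10101^
100111
000011
000000
30) 000000
000000
000000
000110
001000
1010<0
100111
000011
000000
31) 000000
000000
000000
000110
001000
101000
1001v1
000011
000000
32) 000000
000000
000000
000110
001000
101000
10010>
000011
000000
33) 000000
000000
000000
000110
001000
10100^
100100
000011
000000
34) 000000
000000
000000
000110
001000
>01001
100100
000011
000000
35) 000000
000000
000000
000110
^01000
001001
100100
000011
000000

4,0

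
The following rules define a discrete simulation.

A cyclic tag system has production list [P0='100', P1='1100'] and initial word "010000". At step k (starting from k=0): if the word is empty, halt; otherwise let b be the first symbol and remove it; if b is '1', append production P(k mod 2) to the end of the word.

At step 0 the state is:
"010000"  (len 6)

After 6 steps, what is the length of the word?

4

t=0: "010000"  (len 6)
t=1: "10000"  (len 5)
t=2: "00001100"  (len 8)
t=3: "0001100"  (len 7)
t=4: "001100"  (len 6)
t=5: "01100"  (len 5)
t=6: "1100"  (len 4)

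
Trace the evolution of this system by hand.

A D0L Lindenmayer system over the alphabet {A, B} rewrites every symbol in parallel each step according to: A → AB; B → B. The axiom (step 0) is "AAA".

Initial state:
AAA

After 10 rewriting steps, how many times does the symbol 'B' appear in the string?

[0] AAA
[1] ABABAB
[2] ABBABBABB
[3] ABBBABBBABBB
[4] ABBBBABBBBABBBB
[5] ABBBBBABBBBBABBBBB
[6] ABBBBBBABBBBBBABBBBBB
[7] ABBBBBBBABBBBBBBABBBBBBB
[8] ABBBBBBBBABBBBBBBBABBBBBBBB
[9] ABBBBBBBBBABBBBBBBBBABBBBBBBBB
[10] ABBBBBBBBBBABBBBBBBBBBABBBBBBBBBB

30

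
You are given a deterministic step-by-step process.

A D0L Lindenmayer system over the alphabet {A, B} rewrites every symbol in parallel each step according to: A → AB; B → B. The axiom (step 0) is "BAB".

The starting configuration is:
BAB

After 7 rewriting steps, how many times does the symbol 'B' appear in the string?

t=0: BAB
t=1: BABB
t=2: BABBB
t=3: BABBBB
t=4: BABBBBB
t=5: BABBBBBB
t=6: BABBBBBBB
t=7: BABBBBBBBB

9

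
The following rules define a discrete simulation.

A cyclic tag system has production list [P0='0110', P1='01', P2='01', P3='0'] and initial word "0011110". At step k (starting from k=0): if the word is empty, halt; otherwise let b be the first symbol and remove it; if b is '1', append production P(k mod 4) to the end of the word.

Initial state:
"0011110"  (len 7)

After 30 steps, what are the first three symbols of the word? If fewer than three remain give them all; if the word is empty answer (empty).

t=0: "0011110"  (len 7)
t=1: "011110"  (len 6)
t=2: "11110"  (len 5)
t=3: "111001"  (len 6)
t=4: "110010"  (len 6)
t=5: "100100110"  (len 9)
t=6: "0010011001"  (len 10)
t=7: "010011001"  (len 9)
t=8: "10011001"  (len 8)
t=9: "00110010110"  (len 11)
t=10: "0110010110"  (len 10)
t=11: "110010110"  (len 9)
t=12: "100101100"  (len 9)
t=13: "001011000110"  (len 12)
t=14: "01011000110"  (len 11)
t=15: "1011000110"  (len 10)
t=16: "0110001100"  (len 10)
t=17: "110001100"  (len 9)
t=18: "1000110001"  (len 10)
t=19: "00011000101"  (len 11)
t=20: "0011000101"  (len 10)
t=21: "011000101"  (len 9)
t=22: "11000101"  (len 8)
t=23: "100010101"  (len 9)
t=24: "000101010"  (len 9)
t=25: "00101010"  (len 8)
t=26: "0101010"  (len 7)
t=27: "101010"  (len 6)
t=28: "010100"  (len 6)
t=29: "10100"  (len 5)
t=30: "010001"  (len 6)

010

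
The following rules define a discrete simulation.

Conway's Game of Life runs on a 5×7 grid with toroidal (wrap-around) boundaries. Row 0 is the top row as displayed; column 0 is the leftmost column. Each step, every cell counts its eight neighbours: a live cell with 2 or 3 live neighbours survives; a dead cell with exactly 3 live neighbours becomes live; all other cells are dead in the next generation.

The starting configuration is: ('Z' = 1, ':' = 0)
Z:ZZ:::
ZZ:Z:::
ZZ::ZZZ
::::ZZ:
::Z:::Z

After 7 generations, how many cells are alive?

4

[0] Z:ZZ:::
ZZ:Z:::
ZZ::ZZZ
::::ZZ:
::Z:::Z
[1] Z::Z::Z
:::Z:Z:
:ZZZ:::
:Z:ZZ::
:ZZ:ZZZ
[2] ZZ:Z:::
ZZ:Z::Z
:Z:::::
:::::::
:Z::::Z
[3] :::::::
::::::Z
:ZZ::::
Z::::::
:ZZ::::
[4] :::::::
:::::::
ZZ:::::
Z::::::
:Z:::::
[5] :::::::
:::::::
ZZ:::::
Z::::::
:::::::
[6] :::::::
:::::::
ZZ:::::
ZZ:::::
:::::::
[7] :::::::
:::::::
ZZ:::::
ZZ:::::
:::::::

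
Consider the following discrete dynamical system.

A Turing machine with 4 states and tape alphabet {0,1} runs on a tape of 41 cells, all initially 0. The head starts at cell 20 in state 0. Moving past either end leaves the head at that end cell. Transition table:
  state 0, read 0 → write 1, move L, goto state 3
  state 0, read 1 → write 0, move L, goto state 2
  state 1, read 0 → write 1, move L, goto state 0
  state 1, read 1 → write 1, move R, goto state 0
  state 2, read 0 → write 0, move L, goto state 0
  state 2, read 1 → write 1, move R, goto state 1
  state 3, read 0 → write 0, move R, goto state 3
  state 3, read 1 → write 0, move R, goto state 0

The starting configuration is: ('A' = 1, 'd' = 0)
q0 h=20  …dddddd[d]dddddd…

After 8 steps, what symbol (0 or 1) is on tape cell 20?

0

0) q0 h=20  …dddddd[d]dddddd…
1) q3 h=19  …dddddd[d]Addddd…
2) q3 h=20  …dddddd[A]dddddd…
3) q0 h=21  …dddddd[d]dddddd…
4) q3 h=20  …dddddd[d]Addddd…
5) q3 h=21  …dddddd[A]dddddd…
6) q0 h=22  …dddddd[d]dddddd…
7) q3 h=21  …dddddd[d]Addddd…
8) q3 h=22  …dddddd[A]dddddd…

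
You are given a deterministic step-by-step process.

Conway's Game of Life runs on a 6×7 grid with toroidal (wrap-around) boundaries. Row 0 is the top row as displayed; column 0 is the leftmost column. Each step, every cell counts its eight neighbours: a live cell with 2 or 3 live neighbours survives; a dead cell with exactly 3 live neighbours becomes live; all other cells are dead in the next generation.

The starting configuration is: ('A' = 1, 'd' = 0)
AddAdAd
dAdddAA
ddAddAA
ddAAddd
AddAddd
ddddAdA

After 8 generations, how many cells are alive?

t=0: AddAdAd
dAdddAA
ddAddAA
ddAAddd
AddAddd
ddddAdA
t=1: Adddddd
dAAdddd
AAAAAAA
dAAAAdA
ddAAAdd
AddAAAA
t=2: AdAAAAd
ddddAAd
ddddddA
ddddddA
ddddddd
AAAddAA
t=3: AdAdddd
ddddddd
ddddddA
ddddddd
dAdddAd
AdAddAd
t=4: ddddddA
ddddddd
ddddddd
ddddddd
dAddddA
AdAdddd
t=5: ddddddd
ddddddd
ddddddd
ddddddd
AAddddd
AAddddA
t=6: Adddddd
ddddddd
ddddddd
ddddddd
dAddddA
dAddddA
t=7: Adddddd
ddddddd
ddddddd
ddddddd
ddddddd
dAddddA
t=8: Adddddd
ddddddd
ddddddd
ddddddd
ddddddd
Adddddd

2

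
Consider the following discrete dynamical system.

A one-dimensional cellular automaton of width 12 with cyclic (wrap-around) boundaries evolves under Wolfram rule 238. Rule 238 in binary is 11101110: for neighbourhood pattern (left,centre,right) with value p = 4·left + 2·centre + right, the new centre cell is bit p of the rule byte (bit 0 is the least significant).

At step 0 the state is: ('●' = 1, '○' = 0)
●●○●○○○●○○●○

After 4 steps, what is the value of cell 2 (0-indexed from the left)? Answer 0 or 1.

t=0: ●●○●○○○●○○●○
t=1: ●●●●○○●●○●●●
t=2: ●●●●○●●●●●●●
t=3: ●●●●●●●●●●●●
t=4: ●●●●●●●●●●●●

1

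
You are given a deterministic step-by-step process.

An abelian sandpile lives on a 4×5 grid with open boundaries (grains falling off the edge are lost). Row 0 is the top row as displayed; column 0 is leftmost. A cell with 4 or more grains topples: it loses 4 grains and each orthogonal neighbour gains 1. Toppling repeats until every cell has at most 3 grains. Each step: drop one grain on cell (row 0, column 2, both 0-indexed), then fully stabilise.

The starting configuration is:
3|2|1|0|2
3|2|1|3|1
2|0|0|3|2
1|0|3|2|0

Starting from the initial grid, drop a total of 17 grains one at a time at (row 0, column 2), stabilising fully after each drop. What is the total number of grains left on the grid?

step 0: 3|2|1|0|2
3|2|1|3|1
2|0|0|3|2
1|0|3|2|0
step 1: 3|2|2|0|2
3|2|1|3|1
2|0|0|3|2
1|0|3|2|0
step 2: 3|2|3|0|2
3|2|1|3|1
2|0|0|3|2
1|0|3|2|0
step 3: 3|3|0|1|2
3|2|2|3|1
2|0|0|3|2
1|0|3|2|0
step 4: 3|3|1|1|2
3|2|2|3|1
2|0|0|3|2
1|0|3|2|0
step 5: 3|3|2|1|2
3|2|2|3|1
2|0|0|3|2
1|0|3|2|0
step 6: 3|3|3|1|2
3|2|2|3|1
2|0|0|3|2
1|0|3|2|0
step 7: 1|2|2|3|2
1|1|1|1|2
3|1|2|0|3
1|0|3|3|0
step 8: 1|2|3|3|2
1|1|1|1|2
3|1|2|0|3
1|0|3|3|0
step 9: 1|3|1|0|3
1|1|2|2|2
3|1|2|0|3
1|0|3|3|0
step 10: 1|3|2|0|3
1|1|2|2|2
3|1|2|0|3
1|0|3|3|0
step 11: 1|3|3|0|3
1|1|2|2|2
3|1|2|0|3
1|0|3|3|0
step 12: 2|0|1|1|3
1|2|3|2|2
3|1|2|0|3
1|0|3|3|0
step 13: 2|0|2|1|3
1|2|3|2|2
3|1|2|0|3
1|0|3|3|0
step 14: 2|0|3|1|3
1|2|3|2|2
3|1|2|0|3
1|0|3|3|0
step 15: 2|1|1|2|3
1|3|0|3|2
3|1|3|0|3
1|0|3|3|0
step 16: 2|1|2|2|3
1|3|0|3|2
3|1|3|0|3
1|0|3|3|0
step 17: 2|1|3|2|3
1|3|0|3|2
3|1|3|0|3
1|0|3|3|0

37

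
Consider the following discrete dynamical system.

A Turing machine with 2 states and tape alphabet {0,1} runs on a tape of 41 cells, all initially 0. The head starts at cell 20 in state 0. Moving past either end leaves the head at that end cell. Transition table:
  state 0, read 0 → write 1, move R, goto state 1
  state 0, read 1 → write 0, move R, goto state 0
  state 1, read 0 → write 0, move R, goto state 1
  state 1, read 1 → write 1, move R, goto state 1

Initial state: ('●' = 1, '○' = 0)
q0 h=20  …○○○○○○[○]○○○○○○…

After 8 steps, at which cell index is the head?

28

gen 0: q0 h=20  …○○○○○○[○]○○○○○○…
gen 1: q1 h=21  …○○○○○●[○]○○○○○○…
gen 2: q1 h=22  …○○○○●○[○]○○○○○○…
gen 3: q1 h=23  …○○○●○○[○]○○○○○○…
gen 4: q1 h=24  …○○●○○○[○]○○○○○○…
gen 5: q1 h=25  …○●○○○○[○]○○○○○○…
gen 6: q1 h=26  …●○○○○○[○]○○○○○○…
gen 7: q1 h=27  …○○○○○○[○]○○○○○○…
gen 8: q1 h=28  …○○○○○○[○]○○○○○○…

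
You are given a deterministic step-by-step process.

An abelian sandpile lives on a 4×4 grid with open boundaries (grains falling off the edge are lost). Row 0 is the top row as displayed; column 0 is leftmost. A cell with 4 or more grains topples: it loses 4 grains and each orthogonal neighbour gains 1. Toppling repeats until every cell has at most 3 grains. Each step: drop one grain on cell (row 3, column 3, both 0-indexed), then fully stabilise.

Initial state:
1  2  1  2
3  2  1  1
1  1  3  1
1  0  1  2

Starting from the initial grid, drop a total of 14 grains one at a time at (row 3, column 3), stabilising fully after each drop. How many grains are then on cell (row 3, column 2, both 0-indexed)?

t=0: 1  2  1  2
3  2  1  1
1  1  3  1
1  0  1  2
t=1: 1  2  1  2
3  2  1  1
1  1  3  1
1  0  1  3
t=2: 1  2  1  2
3  2  1  1
1  1  3  2
1  0  2  0
t=3: 1  2  1  2
3  2  1  1
1  1  3  2
1  0  2  1
t=4: 1  2  1  2
3  2  1  1
1  1  3  2
1  0  2  2
t=5: 1  2  1  2
3  2  1  1
1  1  3  2
1  0  2  3
t=6: 1  2  1  2
3  2  1  1
1  1  3  3
1  0  3  0
t=7: 1  2  1  2
3  2  1  1
1  1  3  3
1  0  3  1
t=8: 1  2  1  2
3  2  1  1
1  1  3  3
1  0  3  2
t=9: 1  2  1  2
3  2  1  1
1  1  3  3
1  0  3  3
t=10: 1  2  1  2
3  2  2  2
1  2  1  1
1  1  1  2
t=11: 1  2  1  2
3  2  2  2
1  2  1  1
1  1  1  3
t=12: 1  2  1  2
3  2  2  2
1  2  1  2
1  1  2  0
t=13: 1  2  1  2
3  2  2  2
1  2  1  2
1  1  2  1
t=14: 1  2  1  2
3  2  2  2
1  2  1  2
1  1  2  2

2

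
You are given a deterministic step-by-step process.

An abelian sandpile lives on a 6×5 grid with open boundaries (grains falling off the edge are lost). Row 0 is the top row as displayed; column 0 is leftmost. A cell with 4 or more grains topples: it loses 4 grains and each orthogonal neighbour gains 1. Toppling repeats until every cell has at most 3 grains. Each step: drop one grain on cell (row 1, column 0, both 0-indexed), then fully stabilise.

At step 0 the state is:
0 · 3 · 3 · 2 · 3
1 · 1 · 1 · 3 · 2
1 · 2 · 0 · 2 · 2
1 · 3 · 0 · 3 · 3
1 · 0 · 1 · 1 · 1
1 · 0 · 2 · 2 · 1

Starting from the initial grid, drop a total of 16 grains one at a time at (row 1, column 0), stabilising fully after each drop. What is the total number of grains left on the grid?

48

0) 0 · 3 · 3 · 2 · 3
1 · 1 · 1 · 3 · 2
1 · 2 · 0 · 2 · 2
1 · 3 · 0 · 3 · 3
1 · 0 · 1 · 1 · 1
1 · 0 · 2 · 2 · 1
1) 0 · 3 · 3 · 2 · 3
2 · 1 · 1 · 3 · 2
1 · 2 · 0 · 2 · 2
1 · 3 · 0 · 3 · 3
1 · 0 · 1 · 1 · 1
1 · 0 · 2 · 2 · 1
2) 0 · 3 · 3 · 2 · 3
3 · 1 · 1 · 3 · 2
1 · 2 · 0 · 2 · 2
1 · 3 · 0 · 3 · 3
1 · 0 · 1 · 1 · 1
1 · 0 · 2 · 2 · 1
3) 1 · 3 · 3 · 2 · 3
0 · 2 · 1 · 3 · 2
2 · 2 · 0 · 2 · 2
1 · 3 · 0 · 3 · 3
1 · 0 · 1 · 1 · 1
1 · 0 · 2 · 2 · 1
4) 1 · 3 · 3 · 2 · 3
1 · 2 · 1 · 3 · 2
2 · 2 · 0 · 2 · 2
1 · 3 · 0 · 3 · 3
1 · 0 · 1 · 1 · 1
1 · 0 · 2 · 2 · 1
5) 1 · 3 · 3 · 2 · 3
2 · 2 · 1 · 3 · 2
2 · 2 · 0 · 2 · 2
1 · 3 · 0 · 3 · 3
1 · 0 · 1 · 1 · 1
1 · 0 · 2 · 2 · 1
6) 1 · 3 · 3 · 2 · 3
3 · 2 · 1 · 3 · 2
2 · 2 · 0 · 2 · 2
1 · 3 · 0 · 3 · 3
1 · 0 · 1 · 1 · 1
1 · 0 · 2 · 2 · 1
7) 2 · 3 · 3 · 2 · 3
0 · 3 · 1 · 3 · 2
3 · 2 · 0 · 2 · 2
1 · 3 · 0 · 3 · 3
1 · 0 · 1 · 1 · 1
1 · 0 · 2 · 2 · 1
8) 2 · 3 · 3 · 2 · 3
1 · 3 · 1 · 3 · 2
3 · 2 · 0 · 2 · 2
1 · 3 · 0 · 3 · 3
1 · 0 · 1 · 1 · 1
1 · 0 · 2 · 2 · 1
9) 2 · 3 · 3 · 2 · 3
2 · 3 · 1 · 3 · 2
3 · 2 · 0 · 2 · 2
1 · 3 · 0 · 3 · 3
1 · 0 · 1 · 1 · 1
1 · 0 · 2 · 2 · 1
10) 2 · 3 · 3 · 2 · 3
3 · 3 · 1 · 3 · 2
3 · 2 · 0 · 2 · 2
1 · 3 · 0 · 3 · 3
1 · 0 · 1 · 1 · 1
1 · 0 · 2 · 2 · 1
11) 0 · 2 · 0 · 3 · 3
3 · 2 · 3 · 3 · 2
1 · 1 · 1 · 2 · 2
3 · 0 · 1 · 3 · 3
1 · 1 · 1 · 1 · 1
1 · 0 · 2 · 2 · 1
12) 1 · 2 · 0 · 3 · 3
0 · 3 · 3 · 3 · 2
2 · 1 · 1 · 2 · 2
3 · 0 · 1 · 3 · 3
1 · 1 · 1 · 1 · 1
1 · 0 · 2 · 2 · 1
13) 1 · 2 · 0 · 3 · 3
1 · 3 · 3 · 3 · 2
2 · 1 · 1 · 2 · 2
3 · 0 · 1 · 3 · 3
1 · 1 · 1 · 1 · 1
1 · 0 · 2 · 2 · 1
14) 1 · 2 · 0 · 3 · 3
2 · 3 · 3 · 3 · 2
2 · 1 · 1 · 2 · 2
3 · 0 · 1 · 3 · 3
1 · 1 · 1 · 1 · 1
1 · 0 · 2 · 2 · 1
15) 1 · 2 · 0 · 3 · 3
3 · 3 · 3 · 3 · 2
2 · 1 · 1 · 2 · 2
3 · 0 · 1 · 3 · 3
1 · 1 · 1 · 1 · 1
1 · 0 · 2 · 2 · 1
16) 2 · 3 · 2 · 1 · 1
1 · 1 · 1 · 2 · 0
3 · 2 · 2 · 3 · 3
3 · 0 · 1 · 3 · 3
1 · 1 · 1 · 1 · 1
1 · 0 · 2 · 2 · 1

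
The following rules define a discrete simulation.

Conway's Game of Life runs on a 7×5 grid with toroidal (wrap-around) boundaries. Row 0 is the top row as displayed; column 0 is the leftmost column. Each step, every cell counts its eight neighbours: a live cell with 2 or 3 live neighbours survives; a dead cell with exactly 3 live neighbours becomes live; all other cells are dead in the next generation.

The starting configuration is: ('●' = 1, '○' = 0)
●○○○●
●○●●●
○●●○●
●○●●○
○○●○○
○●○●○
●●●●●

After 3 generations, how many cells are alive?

4

gen 0: ●○○○●
●○●●●
○●●○●
●○●●○
○○●○○
○●○●○
●●●●●
gen 1: ○○○○○
○○●○○
○○○○○
●○○○●
○○○○●
○○○○○
○○○○○
gen 2: ○○○○○
○○○○○
○○○○○
●○○○●
●○○○●
○○○○○
○○○○○
gen 3: ○○○○○
○○○○○
○○○○○
●○○○●
●○○○●
○○○○○
○○○○○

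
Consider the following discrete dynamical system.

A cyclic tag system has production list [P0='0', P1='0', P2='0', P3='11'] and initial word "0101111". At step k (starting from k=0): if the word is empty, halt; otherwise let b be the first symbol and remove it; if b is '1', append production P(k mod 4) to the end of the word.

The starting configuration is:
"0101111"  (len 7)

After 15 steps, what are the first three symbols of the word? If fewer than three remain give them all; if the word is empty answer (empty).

step 0: "0101111"  (len 7)
step 1: "101111"  (len 6)
step 2: "011110"  (len 6)
step 3: "11110"  (len 5)
step 4: "111011"  (len 6)
step 5: "110110"  (len 6)
step 6: "101100"  (len 6)
step 7: "011000"  (len 6)
step 8: "11000"  (len 5)
step 9: "10000"  (len 5)
step 10: "00000"  (len 5)
step 11: "0000"  (len 4)
step 12: "000"  (len 3)
step 13: "00"  (len 2)
step 14: "0"  (len 1)
step 15: (halted — word empty)

(empty)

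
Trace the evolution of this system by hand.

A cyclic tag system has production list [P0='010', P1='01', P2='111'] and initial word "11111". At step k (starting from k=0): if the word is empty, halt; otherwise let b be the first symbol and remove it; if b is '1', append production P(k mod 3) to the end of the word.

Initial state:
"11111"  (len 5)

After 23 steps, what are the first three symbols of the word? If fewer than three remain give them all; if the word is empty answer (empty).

001

t=0: "11111"  (len 5)
t=1: "1111010"  (len 7)
t=2: "11101001"  (len 8)
t=3: "1101001111"  (len 10)
t=4: "101001111010"  (len 12)
t=5: "0100111101001"  (len 13)
t=6: "100111101001"  (len 12)
t=7: "00111101001010"  (len 14)
t=8: "0111101001010"  (len 13)
t=9: "111101001010"  (len 12)
t=10: "11101001010010"  (len 14)
t=11: "110100101001001"  (len 15)
t=12: "10100101001001111"  (len 17)
t=13: "0100101001001111010"  (len 19)
t=14: "100101001001111010"  (len 18)
t=15: "00101001001111010111"  (len 20)
t=16: "0101001001111010111"  (len 19)
t=17: "101001001111010111"  (len 18)
t=18: "01001001111010111111"  (len 20)
t=19: "1001001111010111111"  (len 19)
t=20: "00100111101011111101"  (len 20)
t=21: "0100111101011111101"  (len 19)
t=22: "100111101011111101"  (len 18)
t=23: "0011110101111110101"  (len 19)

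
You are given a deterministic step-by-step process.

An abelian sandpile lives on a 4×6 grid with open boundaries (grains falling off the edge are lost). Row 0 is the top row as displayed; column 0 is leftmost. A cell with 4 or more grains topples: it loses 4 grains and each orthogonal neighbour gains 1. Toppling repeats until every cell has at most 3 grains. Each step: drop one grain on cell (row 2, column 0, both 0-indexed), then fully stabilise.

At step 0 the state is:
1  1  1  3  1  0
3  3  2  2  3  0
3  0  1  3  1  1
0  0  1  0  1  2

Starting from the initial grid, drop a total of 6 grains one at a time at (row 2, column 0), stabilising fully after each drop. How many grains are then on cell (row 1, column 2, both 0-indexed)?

0) 1  1  1  3  1  0
3  3  2  2  3  0
3  0  1  3  1  1
0  0  1  0  1  2
1) 2  2  1  3  1  0
1  0  3  2  3  0
1  2  1  3  1  1
1  0  1  0  1  2
2) 2  2  1  3  1  0
1  0  3  2  3  0
2  2  1  3  1  1
1  0  1  0  1  2
3) 2  2  1  3  1  0
1  0  3  2  3  0
3  2  1  3  1  1
1  0  1  0  1  2
4) 2  2  1  3  1  0
2  0  3  2  3  0
0  3  1  3  1  1
2  0  1  0  1  2
5) 2  2  1  3  1  0
2  0  3  2  3  0
1  3  1  3  1  1
2  0  1  0  1  2
6) 2  2  1  3  1  0
2  0  3  2  3  0
2  3  1  3  1  1
2  0  1  0  1  2

3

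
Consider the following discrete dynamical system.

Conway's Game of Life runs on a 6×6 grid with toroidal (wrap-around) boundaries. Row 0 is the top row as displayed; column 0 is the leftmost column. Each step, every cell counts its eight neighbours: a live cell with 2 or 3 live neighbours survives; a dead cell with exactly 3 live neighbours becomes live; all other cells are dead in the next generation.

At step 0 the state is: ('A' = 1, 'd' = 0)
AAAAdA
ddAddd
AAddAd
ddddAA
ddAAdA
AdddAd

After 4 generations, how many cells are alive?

7

t=0: AAAAdA
ddAddd
AAddAd
ddddAA
ddAAdA
AdddAd
t=1: AdAAAA
ddddAd
AAdAAd
dAAddd
AddAdd
dddddd
t=2: dddAAA
dddddd
AAdAAA
ddddAA
dAAddd
AAAddd
t=3: AAAAAA
ddAddd
AddAdd
dddddd
ddAAdA
AdddAA
t=4: ddAddd
dddddd
dddddd
ddAAAd
AddAdA
dddddd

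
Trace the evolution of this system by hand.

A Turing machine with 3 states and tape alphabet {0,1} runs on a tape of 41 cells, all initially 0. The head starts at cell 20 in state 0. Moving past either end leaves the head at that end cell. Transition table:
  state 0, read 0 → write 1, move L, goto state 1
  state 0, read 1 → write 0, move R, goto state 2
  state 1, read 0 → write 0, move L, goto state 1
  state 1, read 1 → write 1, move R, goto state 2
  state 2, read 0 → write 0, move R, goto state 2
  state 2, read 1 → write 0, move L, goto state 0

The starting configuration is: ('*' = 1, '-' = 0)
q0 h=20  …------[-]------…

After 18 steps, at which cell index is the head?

k=0  q0 h=20  …------[-]------…
k=1  q1 h=19  …------[-]*-----…
k=2  q1 h=18  …------[-]-*----…
k=3  q1 h=17  …------[-]--*---…
k=4  q1 h=16  …------[-]---*--…
k=5  q1 h=15  …------[-]----*-…
k=6  q1 h=14  …------[-]-----*…
k=7  q1 h=13  …------[-]------…
k=8  q1 h=12  …------[-]------…
k=9  q1 h=11  …------[-]------…
k=10  q1 h=10  …------[-]------…
k=11  q1 h= 9  …------[-]------…
k=12  q1 h= 8  …------[-]------…
k=13  q1 h= 7  …------[-]------…
k=14  q1 h= 6  |------[-]------…
k=15  q1 h= 5  |-----[-]------…
k=16  q1 h= 4  |----[-]------…
k=17  q1 h= 3  |---[-]------…
k=18  q1 h= 2  |--[-]------…

2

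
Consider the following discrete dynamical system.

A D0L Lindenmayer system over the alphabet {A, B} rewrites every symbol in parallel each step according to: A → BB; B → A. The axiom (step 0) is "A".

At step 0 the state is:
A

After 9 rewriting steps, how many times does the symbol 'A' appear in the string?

0

t=0: A
t=1: BB
t=2: AA
t=3: BBBB
t=4: AAAA
t=5: BBBBBBBB
t=6: AAAAAAAA
t=7: BBBBBBBBBBBBBBBB
t=8: AAAAAAAAAAAAAAAA
t=9: BBBBBBBBBBBBBBBBBBBBBBBBBBBBBBBB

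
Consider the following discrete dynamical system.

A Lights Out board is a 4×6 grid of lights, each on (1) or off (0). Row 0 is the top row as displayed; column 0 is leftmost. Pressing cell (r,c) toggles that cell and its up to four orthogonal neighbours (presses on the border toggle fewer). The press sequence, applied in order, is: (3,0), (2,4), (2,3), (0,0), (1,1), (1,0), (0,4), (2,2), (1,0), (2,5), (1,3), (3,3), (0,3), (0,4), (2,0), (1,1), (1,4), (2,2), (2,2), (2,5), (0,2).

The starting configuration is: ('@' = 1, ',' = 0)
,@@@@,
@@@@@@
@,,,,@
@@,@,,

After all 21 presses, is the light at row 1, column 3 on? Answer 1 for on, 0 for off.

k=0  ,@@@@,
@@@@@@
@,,,,@
@@,@,,
k=1  ,@@@@,
@@@@@@
,,,,,@
,,,@,,
k=2  ,@@@@,
@@@@,@
,,,@@,
,,,@@,
k=3  ,@@@@,
@@@,,@
,,@,,,
,,,,@,
k=4  @,@@@,
,@@,,@
,,@,,,
,,,,@,
k=5  @@@@@,
@,,,,@
,@@,,,
,,,,@,
k=6  ,@@@@,
,@,,,@
@@@,,,
,,,,@,
k=7  ,@@,,@
,@,,@@
@@@,,,
,,,,@,
k=8  ,@@,,@
,@@,@@
@,,@,,
,,@,@,
k=9  @@@,,@
@,@,@@
,,,@,,
,,@,@,
k=10  @@@,,@
@,@,@,
,,,@@@
,,@,@@
k=11  @@@@,@
@,,@,,
,,,,@@
,,@,@@
k=12  @@@@,@
@,,@,,
,,,@@@
,,,@,@
k=13  @@,,@@
@,,,,,
,,,@@@
,,,@,@
k=14  @@,@,,
@,,,@,
,,,@@@
,,,@,@
k=15  @@,@,,
,,,,@,
@@,@@@
@,,@,@
k=16  @,,@,,
@@@,@,
@,,@@@
@,,@,@
k=17  @,,@@,
@@@@,@
@,,@,@
@,,@,@
k=18  @,,@@,
@@,@,@
@@@,,@
@,@@,@
k=19  @,,@@,
@@@@,@
@,,@,@
@,,@,@
k=20  @,,@@,
@@@@,,
@,,@@,
@,,@,,
k=21  @@@,@,
@@,@,,
@,,@@,
@,,@,,

1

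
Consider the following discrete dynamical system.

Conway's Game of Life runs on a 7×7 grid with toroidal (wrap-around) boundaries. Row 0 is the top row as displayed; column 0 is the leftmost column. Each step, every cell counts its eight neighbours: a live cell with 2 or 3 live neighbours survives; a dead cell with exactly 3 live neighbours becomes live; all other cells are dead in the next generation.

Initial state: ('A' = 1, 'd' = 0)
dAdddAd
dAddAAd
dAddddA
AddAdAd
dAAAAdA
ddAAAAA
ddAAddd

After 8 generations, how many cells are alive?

5

k=0  dAdddAd
dAddAAd
dAddddA
AddAdAd
dAAAAdA
ddAAAAA
ddAAddd
k=1  dAdAdAd
dAAdAAA
dAAdddA
dddAdAd
dAddddd
AdddddA
dAddddA
k=2  dAdAddd
ddddAdA
dAddddA
AAddddd
AdddddA
dAddddA
dAAddAA
k=3  dAdAAdA
ddAddAd
dAdddAA
dAddddd
ddddddA
dAAdddd
dAdddAA
k=4  dAdAAdA
dAAAddd
AAAddAA
dddddAA
AAAdddd
dAAddAA
dAdAAAA
k=5  dAddddA
ddddddd
dddAAAd
dddddAd
ddAdddd
ddddddd
dAddddd
k=6  Adddddd
ddddAAd
ddddAAd
dddAdAd
ddddddd
ddddddd
Adddddd
k=7  ddddddA
ddddAAA
dddAddA
dddddAd
ddddddd
ddddddd
ddddddd
k=8  ddddddA
AdddAdA
ddddddA
ddddddd
ddddddd
ddddddd
ddddddd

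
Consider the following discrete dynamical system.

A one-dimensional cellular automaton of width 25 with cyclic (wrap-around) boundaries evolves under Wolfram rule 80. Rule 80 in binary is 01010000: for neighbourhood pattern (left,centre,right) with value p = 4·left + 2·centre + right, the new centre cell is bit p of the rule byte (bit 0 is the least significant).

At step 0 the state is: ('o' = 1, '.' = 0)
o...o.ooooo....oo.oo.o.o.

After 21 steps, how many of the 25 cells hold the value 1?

5

step 0: o...o.ooooo....oo.oo.o.o.
step 1: .o........oo....o..o.....
step 2: ..o........oo....o..o....
step 3: ...o........oo....o..o...
step 4: ....o........oo....o..o..
step 5: .....o........oo....o..o.
step 6: ......o........oo....o..o
step 7: o......o........oo....o..
step 8: .o......o........oo....o.
step 9: ..o......o........oo....o
step 10: o..o......o........oo....
step 11: .o..o......o........oo...
step 12: ..o..o......o........oo..
step 13: ...o..o......o........oo.
step 14: ....o..o......o........oo
step 15: o....o..o......o........o
step 16: oo....o..o......o........
step 17: .oo....o..o......o.......
step 18: ..oo....o..o......o......
step 19: ...oo....o..o......o.....
step 20: ....oo....o..o......o....
step 21: .....oo....o..o......o...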